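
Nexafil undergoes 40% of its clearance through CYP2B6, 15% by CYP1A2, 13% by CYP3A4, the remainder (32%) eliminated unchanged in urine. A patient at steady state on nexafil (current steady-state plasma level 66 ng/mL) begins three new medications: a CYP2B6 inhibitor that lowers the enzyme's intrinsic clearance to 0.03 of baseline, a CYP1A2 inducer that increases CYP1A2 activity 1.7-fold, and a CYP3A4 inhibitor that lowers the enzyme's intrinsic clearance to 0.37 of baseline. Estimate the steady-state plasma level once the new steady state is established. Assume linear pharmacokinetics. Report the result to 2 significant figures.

CYP2B6: 0.4 × 0.03 = 0.012
CYP1A2: 0.15 × 1.7 = 0.255
CYP3A4: 0.13 × 0.37 = 0.0481
Other: 0.32 (unchanged)
Relative clearance = 0.012 + 0.255 + 0.0481 + 0.32 = 0.6351.
Steady-state plasma level ∝ 1/CL: new value = 66 / 0.6351 = 1.0 × 10² ng/mL.

1.0 × 10² ng/mL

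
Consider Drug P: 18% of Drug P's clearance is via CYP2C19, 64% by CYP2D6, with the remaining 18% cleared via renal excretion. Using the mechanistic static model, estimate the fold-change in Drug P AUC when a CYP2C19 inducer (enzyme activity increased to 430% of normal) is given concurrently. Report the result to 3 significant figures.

The CYP2C19 pathway (18% of clearance) is boosted to 4.3× activity: 0.18 × 4.3 = 0.774.
CYP2D6 (64%) and the residual 18% are unaffected.
CL_new/CL_old = 0.774 + 0.64 + 0.18 = 1.594.
AUC is inversely proportional to clearance, so the fold-change is 1 / 1.594 = 0.627.

0.627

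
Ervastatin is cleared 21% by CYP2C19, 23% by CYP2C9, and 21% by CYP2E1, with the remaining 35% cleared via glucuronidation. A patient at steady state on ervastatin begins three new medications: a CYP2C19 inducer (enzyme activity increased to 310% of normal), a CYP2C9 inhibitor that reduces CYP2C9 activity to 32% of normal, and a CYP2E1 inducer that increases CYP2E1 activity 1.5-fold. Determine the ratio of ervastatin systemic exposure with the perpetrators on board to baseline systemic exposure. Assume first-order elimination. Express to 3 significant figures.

The CYP2C19 pathway (21% of clearance) is boosted to 3.1× activity: 0.21 × 3.1 = 0.651.
The CYP2C9 pathway (23% of clearance) is reduced to 0.32× activity: 0.23 × 0.32 = 0.0736.
The CYP2E1 pathway (21% of clearance) rises to 1.5× activity: 0.21 × 1.5 = 0.315.
The remaining 35% of clearance is unaffected.
New clearance relative to baseline: 0.651 + 0.0736 + 0.315 + 0.35 = 1.3896.
Because systemic exposure varies inversely with clearance, the combined effect is 1 / 1.3896 = 0.720.

0.720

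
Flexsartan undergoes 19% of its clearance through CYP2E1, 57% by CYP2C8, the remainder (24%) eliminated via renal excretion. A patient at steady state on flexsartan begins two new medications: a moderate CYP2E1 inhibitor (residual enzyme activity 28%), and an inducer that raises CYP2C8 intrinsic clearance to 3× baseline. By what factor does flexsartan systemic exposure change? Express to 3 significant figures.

The CYP2E1 pathway (19% of clearance) is reduced to 0.28× activity: 0.19 × 0.28 = 0.0532.
The CYP2C8 pathway (57% of clearance) rises to 3× activity: 0.57 × 3 = 1.71.
Non-CYP routes (24%) are unchanged.
CL_new/CL_old = 0.0532 + 1.71 + 0.24 = 2.0032.
Because systemic exposure varies inversely with clearance, the combined effect is 1 / 2.0032 = 0.499.

0.499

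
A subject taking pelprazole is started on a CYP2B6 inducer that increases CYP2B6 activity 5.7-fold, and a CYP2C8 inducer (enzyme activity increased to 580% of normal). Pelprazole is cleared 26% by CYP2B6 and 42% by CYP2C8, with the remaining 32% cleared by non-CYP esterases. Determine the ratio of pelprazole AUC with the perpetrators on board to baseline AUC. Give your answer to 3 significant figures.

CYP2B6: 0.26 × 5.7 = 1.482
CYP2C8: 0.42 × 5.8 = 2.436
Other: 0.32 (unchanged)
Relative clearance = 1.482 + 2.436 + 0.32 = 4.238.
Because AUC varies inversely with clearance, the combined effect is 1 / 4.238 = 0.236.

0.236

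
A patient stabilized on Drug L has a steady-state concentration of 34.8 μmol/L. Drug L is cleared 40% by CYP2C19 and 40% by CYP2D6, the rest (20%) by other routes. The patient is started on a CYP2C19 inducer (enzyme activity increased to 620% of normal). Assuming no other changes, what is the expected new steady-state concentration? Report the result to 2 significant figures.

The CYP2C19 pathway (40% of clearance) rises to 6.2× activity: 0.4 × 6.2 = 2.48.
CYP2D6 (40%) and the residual 20% are unaffected.
Relative clearance = 2.48 + 0.4 + 0.2 = 3.08.
New steady-state concentration = baseline ÷ relative clearance = 34.8 / 3.08 = 11 μmol/L.

11 μmol/L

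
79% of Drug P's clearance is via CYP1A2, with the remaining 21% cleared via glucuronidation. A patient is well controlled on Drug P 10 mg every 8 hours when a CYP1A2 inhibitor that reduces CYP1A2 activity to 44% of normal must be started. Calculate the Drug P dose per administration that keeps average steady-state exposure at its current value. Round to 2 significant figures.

The CYP1A2 pathway (79% of clearance) drops to 0.44× activity: 0.79 × 0.44 = 0.3476.
The remaining 21% of clearance is unaffected.
CL_new/CL_old = 0.3476 + 0.21 = 0.5576.
To maintain the same steady-state level, dose must scale with clearance: new dose = 10 × 0.5576 = 5.6 mg.

5.6 mg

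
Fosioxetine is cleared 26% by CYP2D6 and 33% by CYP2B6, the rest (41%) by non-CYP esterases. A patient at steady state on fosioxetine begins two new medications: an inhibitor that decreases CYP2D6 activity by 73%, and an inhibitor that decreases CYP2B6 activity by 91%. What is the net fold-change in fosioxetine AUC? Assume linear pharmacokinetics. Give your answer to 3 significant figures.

The CYP2D6 pathway (26% of clearance) drops to 0.27× activity: 0.26 × 0.27 = 0.0702.
The CYP2B6 pathway (33% of clearance) falls to 0.09× activity: 0.33 × 0.09 = 0.0297.
Non-CYP routes (41%) are unchanged.
Relative clearance = 0.0702 + 0.0297 + 0.41 = 0.5099.
Because AUC varies inversely with clearance, the combined effect is 1 / 0.5099 = 1.96.

1.96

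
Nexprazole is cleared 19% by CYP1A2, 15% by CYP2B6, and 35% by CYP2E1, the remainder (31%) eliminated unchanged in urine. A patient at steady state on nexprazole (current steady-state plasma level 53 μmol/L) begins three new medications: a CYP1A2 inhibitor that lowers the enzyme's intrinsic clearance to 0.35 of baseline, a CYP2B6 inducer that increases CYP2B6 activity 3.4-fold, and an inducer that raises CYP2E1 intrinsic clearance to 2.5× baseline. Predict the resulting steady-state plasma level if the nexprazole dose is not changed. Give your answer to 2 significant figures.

30 μmol/L

The CYP1A2 pathway (19% of clearance) falls to 0.35× activity: 0.19 × 0.35 = 0.0665.
The CYP2B6 pathway (15% of clearance) is boosted to 3.4× activity: 0.15 × 3.4 = 0.51.
The CYP2E1 pathway (35% of clearance) increases to 2.5× activity: 0.35 × 2.5 = 0.875.
Non-CYP routes (31%) are unchanged.
CL_new/CL_old = 0.0665 + 0.51 + 0.875 + 0.31 = 1.7615.
Dividing the baseline by the relative clearance: 53 / 1.7615 = 30 μmol/L.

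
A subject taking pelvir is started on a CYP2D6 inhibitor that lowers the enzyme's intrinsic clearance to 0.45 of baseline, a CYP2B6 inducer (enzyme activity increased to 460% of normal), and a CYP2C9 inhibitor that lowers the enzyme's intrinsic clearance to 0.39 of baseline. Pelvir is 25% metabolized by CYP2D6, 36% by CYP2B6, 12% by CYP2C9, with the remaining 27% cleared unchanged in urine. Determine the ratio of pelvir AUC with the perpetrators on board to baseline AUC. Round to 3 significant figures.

The CYP2D6 pathway (25% of clearance) drops to 0.45× activity: 0.25 × 0.45 = 0.1125.
The CYP2B6 pathway (36% of clearance) is boosted to 4.6× activity: 0.36 × 4.6 = 1.656.
The CYP2C9 pathway (12% of clearance) drops to 0.39× activity: 0.12 × 0.39 = 0.0468.
The remaining 27% of clearance is unaffected.
Relative clearance = 0.1125 + 1.656 + 0.0468 + 0.27 = 2.0853.
AUC ∝ 1/CL: fold-change = 1 / 2.0853 = 0.480.

0.480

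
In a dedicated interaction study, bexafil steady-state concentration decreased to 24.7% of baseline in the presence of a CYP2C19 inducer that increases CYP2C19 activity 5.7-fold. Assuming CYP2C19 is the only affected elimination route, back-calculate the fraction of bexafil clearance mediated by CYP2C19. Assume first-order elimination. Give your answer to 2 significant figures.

0.65

Call the CYP2C19 fraction fm. After the interaction, CL_new/CL_old = fm × 5.7 + (1 − fm).
Steady-state concentration ratio = 1 / (new CL fraction), so new CL fraction = 1 / 0.247 = 4.049.
fm × 5.7 + 1 − fm = 4.049  ⇒  fm × (5.7 − 1) = 3.049  ⇒  fm = 0.65.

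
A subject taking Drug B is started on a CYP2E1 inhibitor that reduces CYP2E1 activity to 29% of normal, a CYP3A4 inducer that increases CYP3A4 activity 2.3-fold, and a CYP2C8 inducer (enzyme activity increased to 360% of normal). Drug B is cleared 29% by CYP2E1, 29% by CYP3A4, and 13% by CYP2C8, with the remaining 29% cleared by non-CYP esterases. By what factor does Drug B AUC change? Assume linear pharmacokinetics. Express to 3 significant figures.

0.663

The CYP2E1 pathway (29% of clearance) is reduced to 0.29× activity: 0.29 × 0.29 = 0.0841.
The CYP3A4 pathway (29% of clearance) increases to 2.3× activity: 0.29 × 2.3 = 0.667.
The CYP2C8 pathway (13% of clearance) rises to 3.6× activity: 0.13 × 3.6 = 0.468.
Non-CYP routes (29%) are unchanged.
New clearance relative to baseline: 0.0841 + 0.667 + 0.468 + 0.29 = 1.5091.
Because AUC varies inversely with clearance, the combined effect is 1 / 1.5091 = 0.663.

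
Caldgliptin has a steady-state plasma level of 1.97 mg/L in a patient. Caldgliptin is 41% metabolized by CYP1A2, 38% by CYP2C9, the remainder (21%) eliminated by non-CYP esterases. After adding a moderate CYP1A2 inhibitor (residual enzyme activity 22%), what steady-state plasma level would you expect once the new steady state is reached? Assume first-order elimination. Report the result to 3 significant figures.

2.90 mg/L

CYP1A2: 0.41 × 0.22 = 0.0902
CYP2C9: 0.38 (unchanged)
Other: 0.21 (unchanged)
Relative clearance = 0.0902 + 0.38 + 0.21 = 0.6802.
Steady-state plasma level ∝ 1/CL, so new value = 1.97 / 0.6802 = 2.90 mg/L.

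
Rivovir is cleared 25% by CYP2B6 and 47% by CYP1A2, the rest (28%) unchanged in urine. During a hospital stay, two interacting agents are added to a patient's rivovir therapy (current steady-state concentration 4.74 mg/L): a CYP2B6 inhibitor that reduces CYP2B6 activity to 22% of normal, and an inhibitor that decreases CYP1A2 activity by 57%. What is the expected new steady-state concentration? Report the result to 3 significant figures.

8.83 mg/L

The CYP2B6 pathway (25% of clearance) drops to 0.22× activity: 0.25 × 0.22 = 0.055.
The CYP1A2 pathway (47% of clearance) drops to 0.43× activity: 0.47 × 0.43 = 0.2021.
The remaining 28% of clearance is unaffected.
CL_new/CL_old = 0.055 + 0.2021 + 0.28 = 0.5371.
New steady-state concentration = 4.74 / 0.5371 = 8.83 mg/L (concentration scales inversely with clearance).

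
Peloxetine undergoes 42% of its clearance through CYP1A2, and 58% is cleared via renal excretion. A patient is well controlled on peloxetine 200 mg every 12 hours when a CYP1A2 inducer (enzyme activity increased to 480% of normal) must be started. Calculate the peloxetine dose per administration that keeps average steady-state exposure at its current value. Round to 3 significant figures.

CYP1A2: 0.42 × 4.8 = 2.016
Other: 0.58 (unchanged)
New clearance relative to baseline: 2.016 + 0.58 = 2.596.
To maintain the same steady-state level, dose must scale with clearance: new dose = 200 × 2.596 = 519 mg.

519 mg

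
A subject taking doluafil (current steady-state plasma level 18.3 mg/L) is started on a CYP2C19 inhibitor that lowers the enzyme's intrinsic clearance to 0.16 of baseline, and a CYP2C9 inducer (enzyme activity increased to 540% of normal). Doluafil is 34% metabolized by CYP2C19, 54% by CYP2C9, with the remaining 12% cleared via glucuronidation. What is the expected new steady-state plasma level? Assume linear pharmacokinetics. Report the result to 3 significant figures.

The CYP2C19 pathway (34% of clearance) drops to 0.16× activity: 0.34 × 0.16 = 0.0544.
The CYP2C9 pathway (54% of clearance) increases to 5.4× activity: 0.54 × 5.4 = 2.916.
The remaining 12% of clearance is unaffected.
CL_new/CL_old = 0.0544 + 2.916 + 0.12 = 3.0904.
Dividing the baseline by the relative clearance: 18.3 / 3.0904 = 5.92 mg/L.

5.92 mg/L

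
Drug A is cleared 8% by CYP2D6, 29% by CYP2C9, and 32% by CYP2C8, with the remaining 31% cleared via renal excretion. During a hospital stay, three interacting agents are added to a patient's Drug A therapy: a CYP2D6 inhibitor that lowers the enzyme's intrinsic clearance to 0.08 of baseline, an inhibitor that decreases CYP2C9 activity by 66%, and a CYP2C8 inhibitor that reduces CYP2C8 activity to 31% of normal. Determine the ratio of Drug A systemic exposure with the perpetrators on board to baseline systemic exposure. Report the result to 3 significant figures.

The CYP2D6 pathway (8% of clearance) falls to 0.08× activity: 0.08 × 0.08 = 0.0064.
The CYP2C9 pathway (29% of clearance) falls to 0.34× activity: 0.29 × 0.34 = 0.0986.
The CYP2C8 pathway (32% of clearance) is reduced to 0.31× activity: 0.32 × 0.31 = 0.0992.
The remaining 31% of clearance is unaffected.
Relative clearance = 0.0064 + 0.0986 + 0.0992 + 0.31 = 0.5142.
Systemic exposure ∝ 1/CL: fold-change = 1 / 0.5142 = 1.94.

1.94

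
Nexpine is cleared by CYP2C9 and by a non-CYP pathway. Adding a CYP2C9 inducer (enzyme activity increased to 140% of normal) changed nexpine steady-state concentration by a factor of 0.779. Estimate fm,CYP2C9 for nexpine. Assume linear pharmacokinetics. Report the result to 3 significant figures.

0.709

CL'/CL = 1 / 0.779 = 1.284
1.4·fm + (1 − fm) = 1.284
fm = (1.284 − 1) / (1.4 − 1) = 0.709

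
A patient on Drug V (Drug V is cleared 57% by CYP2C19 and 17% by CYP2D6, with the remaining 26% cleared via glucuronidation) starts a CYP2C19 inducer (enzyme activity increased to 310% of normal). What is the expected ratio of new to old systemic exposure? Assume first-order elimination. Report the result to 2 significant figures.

CYP2C19: 0.57 × 3.1 = 1.767
CYP2D6: 0.17 (unchanged)
Other: 0.26 (unchanged)
Relative clearance = 1.767 + 0.17 + 0.26 = 2.197.
Since systemic exposure ∝ 1/CL, the ratio is 1 / 2.197 = 0.46.

0.46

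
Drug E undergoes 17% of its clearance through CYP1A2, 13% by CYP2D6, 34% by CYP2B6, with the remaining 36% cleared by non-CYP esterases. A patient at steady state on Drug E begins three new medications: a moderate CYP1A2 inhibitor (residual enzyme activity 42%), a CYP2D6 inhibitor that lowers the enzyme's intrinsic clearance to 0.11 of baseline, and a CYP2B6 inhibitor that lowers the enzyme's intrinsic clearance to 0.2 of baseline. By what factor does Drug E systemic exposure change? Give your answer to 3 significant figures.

CYP1A2: 0.17 × 0.42 = 0.0714
CYP2D6: 0.13 × 0.11 = 0.0143
CYP2B6: 0.34 × 0.2 = 0.068
Other: 0.36 (unchanged)
New clearance relative to baseline: 0.0714 + 0.0143 + 0.068 + 0.36 = 0.5137.
Because systemic exposure varies inversely with clearance, the combined effect is 1 / 0.5137 = 1.95.

1.95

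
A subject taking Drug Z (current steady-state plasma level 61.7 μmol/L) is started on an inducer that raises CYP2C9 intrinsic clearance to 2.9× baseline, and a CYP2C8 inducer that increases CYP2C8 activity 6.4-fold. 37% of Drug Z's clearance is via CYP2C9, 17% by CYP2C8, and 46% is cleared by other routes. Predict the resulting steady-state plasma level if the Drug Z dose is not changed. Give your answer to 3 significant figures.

The CYP2C9 pathway (37% of clearance) increases to 2.9× activity: 0.37 × 2.9 = 1.073.
The CYP2C8 pathway (17% of clearance) increases to 6.4× activity: 0.17 × 6.4 = 1.088.
Non-CYP routes (46%) are unchanged.
New clearance relative to baseline: 1.073 + 1.088 + 0.46 = 2.621.
Dividing the baseline by the relative clearance: 61.7 / 2.621 = 23.5 μmol/L.

23.5 μmol/L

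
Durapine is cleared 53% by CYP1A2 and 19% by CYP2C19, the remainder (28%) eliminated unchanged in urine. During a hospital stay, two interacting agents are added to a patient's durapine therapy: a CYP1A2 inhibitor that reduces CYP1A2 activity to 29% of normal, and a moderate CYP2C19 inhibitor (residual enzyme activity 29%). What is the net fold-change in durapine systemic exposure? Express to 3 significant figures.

CYP1A2: 0.53 × 0.29 = 0.1537
CYP2C19: 0.19 × 0.29 = 0.0551
Other: 0.28 (unchanged)
Relative clearance = 0.1537 + 0.0551 + 0.28 = 0.4888.
Because systemic exposure varies inversely with clearance, the combined effect is 1 / 0.4888 = 2.05.

2.05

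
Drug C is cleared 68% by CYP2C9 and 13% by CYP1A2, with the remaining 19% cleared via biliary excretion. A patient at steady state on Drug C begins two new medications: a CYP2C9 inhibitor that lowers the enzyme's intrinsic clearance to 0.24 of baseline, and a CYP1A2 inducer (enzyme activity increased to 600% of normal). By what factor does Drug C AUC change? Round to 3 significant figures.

0.882

The CYP2C9 pathway (68% of clearance) drops to 0.24× activity: 0.68 × 0.24 = 0.1632.
The CYP1A2 pathway (13% of clearance) increases to 6× activity: 0.13 × 6 = 0.78.
The remaining 19% of clearance is unaffected.
CL_new/CL_old = 0.1632 + 0.78 + 0.19 = 1.1332.
Because AUC varies inversely with clearance, the combined effect is 1 / 1.1332 = 0.882.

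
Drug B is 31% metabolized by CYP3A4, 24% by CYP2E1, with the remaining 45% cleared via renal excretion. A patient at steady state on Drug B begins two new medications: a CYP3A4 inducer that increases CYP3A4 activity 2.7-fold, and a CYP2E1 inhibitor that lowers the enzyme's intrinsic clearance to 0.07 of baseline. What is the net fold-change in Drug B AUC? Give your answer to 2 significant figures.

CYP3A4: 0.31 × 2.7 = 0.837
CYP2E1: 0.24 × 0.07 = 0.0168
Other: 0.45 (unchanged)
CL_new/CL_old = 0.837 + 0.0168 + 0.45 = 1.3038.
AUC ∝ 1/CL: fold-change = 1 / 1.3038 = 0.77.

0.77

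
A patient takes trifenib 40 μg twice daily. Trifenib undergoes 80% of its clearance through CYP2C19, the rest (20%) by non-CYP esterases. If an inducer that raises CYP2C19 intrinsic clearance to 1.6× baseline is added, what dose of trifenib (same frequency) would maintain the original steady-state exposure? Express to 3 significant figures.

59.2 μg

The CYP2C19 pathway (80% of clearance) is boosted to 1.6× activity: 0.8 × 1.6 = 1.28.
The remaining 20% of clearance is unaffected.
Relative clearance = 1.28 + 0.2 = 1.48.
To maintain the same steady-state level, dose must scale with clearance: new dose = 40 × 1.48 = 59.2 μg.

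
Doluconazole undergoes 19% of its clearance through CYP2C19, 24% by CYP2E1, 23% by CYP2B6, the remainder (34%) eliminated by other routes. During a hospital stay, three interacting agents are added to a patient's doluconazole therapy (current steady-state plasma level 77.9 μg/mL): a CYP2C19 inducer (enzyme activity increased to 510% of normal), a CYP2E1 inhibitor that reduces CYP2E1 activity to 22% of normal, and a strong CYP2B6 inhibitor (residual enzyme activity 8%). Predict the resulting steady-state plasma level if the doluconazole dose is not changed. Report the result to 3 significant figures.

The CYP2C19 pathway (19% of clearance) rises to 5.1× activity: 0.19 × 5.1 = 0.969.
The CYP2E1 pathway (24% of clearance) is reduced to 0.22× activity: 0.24 × 0.22 = 0.0528.
The CYP2B6 pathway (23% of clearance) drops to 0.08× activity: 0.23 × 0.08 = 0.0184.
Non-CYP routes (34%) are unchanged.
Relative clearance = 0.969 + 0.0528 + 0.0184 + 0.34 = 1.3802.
Dividing the baseline by the relative clearance: 77.9 / 1.3802 = 56.4 μg/mL.

56.4 μg/mL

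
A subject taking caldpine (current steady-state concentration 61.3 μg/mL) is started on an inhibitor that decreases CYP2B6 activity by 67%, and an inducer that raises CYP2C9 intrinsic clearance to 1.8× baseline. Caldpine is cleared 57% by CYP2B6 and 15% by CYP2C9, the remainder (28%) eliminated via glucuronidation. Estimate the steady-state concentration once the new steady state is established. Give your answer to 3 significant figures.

The CYP2B6 pathway (57% of clearance) is reduced to 0.33× activity: 0.57 × 0.33 = 0.1881.
The CYP2C9 pathway (15% of clearance) rises to 1.8× activity: 0.15 × 1.8 = 0.27.
The remaining 28% of clearance is unaffected.
New clearance relative to baseline: 0.1881 + 0.27 + 0.28 = 0.7381.
Dividing the baseline by the relative clearance: 61.3 / 0.7381 = 83.1 μg/mL.

83.1 μg/mL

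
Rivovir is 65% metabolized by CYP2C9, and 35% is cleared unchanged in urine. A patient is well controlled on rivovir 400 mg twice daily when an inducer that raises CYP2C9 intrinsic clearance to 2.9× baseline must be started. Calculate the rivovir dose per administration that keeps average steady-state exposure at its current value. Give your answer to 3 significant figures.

CYP2C9: 0.65 × 2.9 = 1.885
Other: 0.35 (unchanged)
New clearance relative to baseline: 1.885 + 0.35 = 2.235.
Css,avg = (dose rate)/CL, so holding Css fixed requires dose ∝ CL: 400 × 2.235 = 894 mg.

894 mg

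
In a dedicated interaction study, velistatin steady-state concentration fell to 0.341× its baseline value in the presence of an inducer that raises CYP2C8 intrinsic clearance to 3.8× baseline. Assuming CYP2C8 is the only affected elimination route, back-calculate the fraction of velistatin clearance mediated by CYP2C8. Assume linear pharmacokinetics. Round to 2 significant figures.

0.69

CL'/CL = 1 / 0.341 = 2.933
3.8·fm + (1 − fm) = 2.933
fm = (2.933 − 1) / (3.8 − 1) = 0.69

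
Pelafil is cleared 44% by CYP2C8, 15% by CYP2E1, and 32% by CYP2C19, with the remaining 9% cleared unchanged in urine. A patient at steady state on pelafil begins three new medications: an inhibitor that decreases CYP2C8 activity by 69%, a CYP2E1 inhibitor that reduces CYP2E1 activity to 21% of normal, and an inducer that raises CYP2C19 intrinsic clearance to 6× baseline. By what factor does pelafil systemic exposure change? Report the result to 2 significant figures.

The CYP2C8 pathway (44% of clearance) falls to 0.31× activity: 0.44 × 0.31 = 0.1364.
The CYP2E1 pathway (15% of clearance) drops to 0.21× activity: 0.15 × 0.21 = 0.0315.
The CYP2C19 pathway (32% of clearance) is boosted to 6× activity: 0.32 × 6 = 1.92.
Non-CYP routes (9%) are unchanged.
CL_new/CL_old = 0.1364 + 0.0315 + 1.92 + 0.09 = 2.1779.
Net systemic exposure ratio = 1 / 2.1779 = 0.46.

0.46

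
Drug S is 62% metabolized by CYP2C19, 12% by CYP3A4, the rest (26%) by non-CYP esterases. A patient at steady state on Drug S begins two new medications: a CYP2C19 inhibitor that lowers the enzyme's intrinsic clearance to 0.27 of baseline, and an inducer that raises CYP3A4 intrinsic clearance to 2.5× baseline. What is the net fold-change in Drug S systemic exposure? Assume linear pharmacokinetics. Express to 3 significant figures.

1.37

CYP2C19: 0.62 × 0.27 = 0.1674
CYP3A4: 0.12 × 2.5 = 0.3
Other: 0.26 (unchanged)
Relative clearance = 0.1674 + 0.3 + 0.26 = 0.7274.
Because systemic exposure varies inversely with clearance, the combined effect is 1 / 0.7274 = 1.37.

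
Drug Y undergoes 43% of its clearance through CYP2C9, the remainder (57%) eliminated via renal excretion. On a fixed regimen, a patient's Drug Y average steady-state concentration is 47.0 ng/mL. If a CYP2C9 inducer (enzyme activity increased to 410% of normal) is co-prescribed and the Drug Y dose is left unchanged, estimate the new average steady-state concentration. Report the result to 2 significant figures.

20 ng/mL

The CYP2C9 pathway (43% of clearance) rises to 4.1× activity: 0.43 × 4.1 = 1.763.
Non-CYP routes (57%) are unchanged.
Relative clearance = 1.763 + 0.57 = 2.333.
Average steady-state concentration ∝ 1/CL, so new value = 47.0 / 2.333 = 20 ng/mL.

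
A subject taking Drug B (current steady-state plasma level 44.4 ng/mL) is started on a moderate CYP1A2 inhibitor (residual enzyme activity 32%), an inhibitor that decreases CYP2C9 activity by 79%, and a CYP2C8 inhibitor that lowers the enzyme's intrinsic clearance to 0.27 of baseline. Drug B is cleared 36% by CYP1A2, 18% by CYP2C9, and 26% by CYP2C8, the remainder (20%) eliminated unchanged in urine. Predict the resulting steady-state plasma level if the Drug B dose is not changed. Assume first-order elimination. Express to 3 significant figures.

105 ng/mL

The CYP1A2 pathway (36% of clearance) drops to 0.32× activity: 0.36 × 0.32 = 0.1152.
The CYP2C9 pathway (18% of clearance) is reduced to 0.21× activity: 0.18 × 0.21 = 0.0378.
The CYP2C8 pathway (26% of clearance) drops to 0.27× activity: 0.26 × 0.27 = 0.0702.
Non-CYP routes (20%) are unchanged.
CL_new/CL_old = 0.1152 + 0.0378 + 0.0702 + 0.2 = 0.4232.
Dividing the baseline by the relative clearance: 44.4 / 0.4232 = 105 ng/mL.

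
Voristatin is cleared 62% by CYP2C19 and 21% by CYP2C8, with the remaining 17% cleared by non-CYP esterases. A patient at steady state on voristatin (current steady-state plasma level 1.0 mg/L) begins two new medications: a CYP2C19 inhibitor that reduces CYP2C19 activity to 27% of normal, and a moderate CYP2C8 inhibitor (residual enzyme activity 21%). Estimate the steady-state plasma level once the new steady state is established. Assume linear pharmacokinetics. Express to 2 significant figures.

CYP2C19: 0.62 × 0.27 = 0.1674
CYP2C8: 0.21 × 0.21 = 0.0441
Other: 0.17 (unchanged)
Relative clearance = 0.1674 + 0.0441 + 0.17 = 0.3815.
Steady-state plasma level ∝ 1/CL: new value = 1.0 / 0.3815 = 2.6 mg/L.

2.6 mg/L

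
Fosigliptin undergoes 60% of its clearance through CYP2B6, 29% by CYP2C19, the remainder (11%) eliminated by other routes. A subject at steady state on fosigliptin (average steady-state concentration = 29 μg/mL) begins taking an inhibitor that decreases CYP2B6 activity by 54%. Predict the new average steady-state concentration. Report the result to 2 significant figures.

43 μg/mL

The CYP2B6 pathway (60% of clearance) is reduced to 0.46× activity: 0.6 × 0.46 = 0.276.
CYP2C19 (29%) and the residual 11% are unaffected.
CL_new/CL_old = 0.276 + 0.29 + 0.11 = 0.676.
Average steady-state concentration ∝ 1/CL, so new value = 29 / 0.676 = 43 μg/mL.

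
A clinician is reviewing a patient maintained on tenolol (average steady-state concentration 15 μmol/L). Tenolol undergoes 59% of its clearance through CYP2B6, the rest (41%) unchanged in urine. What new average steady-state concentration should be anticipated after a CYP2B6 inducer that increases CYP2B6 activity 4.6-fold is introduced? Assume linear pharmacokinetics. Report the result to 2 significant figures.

The CYP2B6 pathway (59% of clearance) increases to 4.6× activity: 0.59 × 4.6 = 2.714.
Non-CYP routes (41%) are unchanged.
New clearance relative to baseline: 2.714 + 0.41 = 3.124.
New average steady-state concentration = baseline ÷ relative clearance = 15 / 3.124 = 4.8 μmol/L.

4.8 μmol/L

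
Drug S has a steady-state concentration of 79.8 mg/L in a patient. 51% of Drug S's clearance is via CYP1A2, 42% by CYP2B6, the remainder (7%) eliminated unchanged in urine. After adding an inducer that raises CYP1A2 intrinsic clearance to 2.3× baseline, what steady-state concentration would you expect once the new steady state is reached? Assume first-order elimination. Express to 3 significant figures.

48.0 mg/L

The CYP1A2 pathway (51% of clearance) is boosted to 2.3× activity: 0.51 × 2.3 = 1.173.
CYP2B6 (42%) and the residual 7% are unaffected.
New clearance relative to baseline: 1.173 + 0.42 + 0.07 = 1.663.
With dosing unchanged, steady-state concentration scales as 1/CL: 79.8 / 1.663 = 48.0 mg/L.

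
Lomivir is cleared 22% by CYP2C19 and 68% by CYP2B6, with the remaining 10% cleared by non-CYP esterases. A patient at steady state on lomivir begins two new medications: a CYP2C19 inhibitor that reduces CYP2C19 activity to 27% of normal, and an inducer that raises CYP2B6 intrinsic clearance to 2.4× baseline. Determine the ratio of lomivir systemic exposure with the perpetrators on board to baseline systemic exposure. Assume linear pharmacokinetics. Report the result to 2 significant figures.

0.56

The CYP2C19 pathway (22% of clearance) falls to 0.27× activity: 0.22 × 0.27 = 0.0594.
The CYP2B6 pathway (68% of clearance) rises to 2.4× activity: 0.68 × 2.4 = 1.632.
The remaining 10% of clearance is unaffected.
CL_new/CL_old = 0.0594 + 1.632 + 0.1 = 1.7914.
Net systemic exposure ratio = 1 / 1.7914 = 0.56.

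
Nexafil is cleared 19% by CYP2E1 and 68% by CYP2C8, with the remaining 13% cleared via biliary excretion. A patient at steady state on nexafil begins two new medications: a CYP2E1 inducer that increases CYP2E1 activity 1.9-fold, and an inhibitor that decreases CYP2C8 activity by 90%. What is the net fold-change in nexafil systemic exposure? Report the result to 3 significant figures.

1.79

CYP2E1: 0.19 × 1.9 = 0.361
CYP2C8: 0.68 × 0.1 = 0.068
Other: 0.13 (unchanged)
New clearance relative to baseline: 0.361 + 0.068 + 0.13 = 0.559.
Net systemic exposure ratio = 1 / 0.559 = 1.79.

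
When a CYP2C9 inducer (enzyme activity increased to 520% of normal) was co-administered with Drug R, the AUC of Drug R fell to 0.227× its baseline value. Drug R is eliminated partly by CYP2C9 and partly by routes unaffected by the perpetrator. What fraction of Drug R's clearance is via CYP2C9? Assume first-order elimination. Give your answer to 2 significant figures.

Let fm be the CYP2C9 fraction. New clearance relative to baseline = fm × 5.2 + (1 − fm).
AUC ratio = 1 / (new CL fraction), so new CL fraction = 1 / 0.227 = 4.405.
fm × 5.2 + 1 − fm = 4.405  ⇒  fm × (5.2 − 1) = 3.405  ⇒  fm = 0.81.

0.81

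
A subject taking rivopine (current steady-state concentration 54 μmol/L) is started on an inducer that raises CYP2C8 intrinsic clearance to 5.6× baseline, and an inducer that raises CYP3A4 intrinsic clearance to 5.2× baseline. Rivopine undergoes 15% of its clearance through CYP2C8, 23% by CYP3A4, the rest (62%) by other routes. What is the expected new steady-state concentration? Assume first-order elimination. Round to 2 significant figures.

The CYP2C8 pathway (15% of clearance) increases to 5.6× activity: 0.15 × 5.6 = 0.84.
The CYP3A4 pathway (23% of clearance) increases to 5.2× activity: 0.23 × 5.2 = 1.196.
The remaining 62% of clearance is unaffected.
New clearance relative to baseline: 0.84 + 1.196 + 0.62 = 2.656.
Dividing the baseline by the relative clearance: 54 / 2.656 = 20 μmol/L.

20 μmol/L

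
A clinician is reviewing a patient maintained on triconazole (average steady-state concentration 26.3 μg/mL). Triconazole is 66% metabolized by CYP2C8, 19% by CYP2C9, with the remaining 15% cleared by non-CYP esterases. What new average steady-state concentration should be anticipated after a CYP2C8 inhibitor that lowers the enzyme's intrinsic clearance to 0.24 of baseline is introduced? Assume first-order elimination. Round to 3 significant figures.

52.8 μg/mL

The CYP2C8 pathway (66% of clearance) drops to 0.24× activity: 0.66 × 0.24 = 0.1584.
CYP2C9 (19%) and the residual 15% are unaffected.
Relative clearance = 0.1584 + 0.19 + 0.15 = 0.4984.
Average steady-state concentration ∝ 1/CL, so new value = 26.3 / 0.4984 = 52.8 μg/mL.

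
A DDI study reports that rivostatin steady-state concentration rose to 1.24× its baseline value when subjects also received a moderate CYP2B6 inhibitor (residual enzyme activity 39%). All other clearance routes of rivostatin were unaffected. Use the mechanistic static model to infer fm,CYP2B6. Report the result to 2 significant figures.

0.32

Write x for the fraction cleared via CYP2B6. The observed steady-state concentration change means clearance fell to 1/1.24 = 0.8065 of baseline.
Only the CYP2B6 route changed, so 0.8065 = x·0.39 + (1 − x), giving x = 0.32.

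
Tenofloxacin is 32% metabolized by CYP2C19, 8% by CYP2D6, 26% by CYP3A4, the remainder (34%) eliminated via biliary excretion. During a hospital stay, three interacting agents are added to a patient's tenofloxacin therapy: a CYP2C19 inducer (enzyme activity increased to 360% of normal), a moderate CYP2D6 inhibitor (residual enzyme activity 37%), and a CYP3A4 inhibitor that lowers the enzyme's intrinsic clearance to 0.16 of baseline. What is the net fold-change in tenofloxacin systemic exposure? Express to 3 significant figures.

0.640

The CYP2C19 pathway (32% of clearance) increases to 3.6× activity: 0.32 × 3.6 = 1.152.
The CYP2D6 pathway (8% of clearance) drops to 0.37× activity: 0.08 × 0.37 = 0.0296.
The CYP3A4 pathway (26% of clearance) falls to 0.16× activity: 0.26 × 0.16 = 0.0416.
Non-CYP routes (34%) are unchanged.
CL_new/CL_old = 1.152 + 0.0296 + 0.0416 + 0.34 = 1.5632.
Net systemic exposure ratio = 1 / 1.5632 = 0.640.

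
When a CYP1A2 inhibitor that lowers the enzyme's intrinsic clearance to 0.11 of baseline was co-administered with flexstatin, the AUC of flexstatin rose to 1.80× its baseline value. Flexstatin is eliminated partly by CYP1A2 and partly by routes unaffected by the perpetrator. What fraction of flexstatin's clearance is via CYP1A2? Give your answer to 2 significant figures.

Let fm be the CYP1A2 fraction. New clearance relative to baseline = fm × 0.11 + (1 − fm).
AUC ratio = 1 / (new CL fraction), so new CL fraction = 1 / 1.80 = 0.5556.
fm × 0.11 + 1 − fm = 0.5556  ⇒  fm × (0.11 − 1) = −0.4444  ⇒  fm = 0.50.

0.50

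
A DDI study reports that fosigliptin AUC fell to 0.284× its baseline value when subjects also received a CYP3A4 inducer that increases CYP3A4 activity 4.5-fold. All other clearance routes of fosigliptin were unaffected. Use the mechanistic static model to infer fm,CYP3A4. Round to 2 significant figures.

CL'/CL = 1 / 0.284 = 3.521
4.5·fm + (1 − fm) = 3.521
fm = (3.521 − 1) / (4.5 − 1) = 0.72

0.72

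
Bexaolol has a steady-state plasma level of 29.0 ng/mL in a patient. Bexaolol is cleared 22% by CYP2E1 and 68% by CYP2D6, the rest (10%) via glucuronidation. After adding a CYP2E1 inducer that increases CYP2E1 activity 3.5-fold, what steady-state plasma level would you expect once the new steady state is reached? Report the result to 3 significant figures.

18.7 ng/mL

CYP2E1: 0.22 × 3.5 = 0.77
CYP2D6: 0.68 (unchanged)
Other: 0.1 (unchanged)
CL_new/CL_old = 0.77 + 0.68 + 0.1 = 1.55.
New steady-state plasma level = baseline ÷ relative clearance = 29.0 / 1.55 = 18.7 ng/mL.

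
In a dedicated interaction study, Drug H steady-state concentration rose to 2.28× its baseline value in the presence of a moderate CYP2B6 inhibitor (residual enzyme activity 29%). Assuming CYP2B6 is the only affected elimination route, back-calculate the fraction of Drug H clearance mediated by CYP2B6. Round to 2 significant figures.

0.79

Call the CYP2B6 fraction fm. After the interaction, CL_new/CL_old = fm × 0.29 + (1 − fm).
Steady-state concentration ratio = 1 / (new CL fraction), so new CL fraction = 1 / 2.28 = 0.4386.
fm × 0.29 + 1 − fm = 0.4386  ⇒  fm × (0.29 − 1) = −0.5614  ⇒  fm = 0.79.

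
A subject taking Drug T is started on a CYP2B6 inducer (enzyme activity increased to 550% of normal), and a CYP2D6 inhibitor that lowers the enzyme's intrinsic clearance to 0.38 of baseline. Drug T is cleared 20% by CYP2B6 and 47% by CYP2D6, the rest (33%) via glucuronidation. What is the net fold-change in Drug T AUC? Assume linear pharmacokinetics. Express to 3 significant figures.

0.622

The CYP2B6 pathway (20% of clearance) rises to 5.5× activity: 0.2 × 5.5 = 1.1.
The CYP2D6 pathway (47% of clearance) drops to 0.38× activity: 0.47 × 0.38 = 0.1786.
Non-CYP routes (33%) are unchanged.
Relative clearance = 1.1 + 0.1786 + 0.33 = 1.6086.
Net AUC ratio = 1 / 1.6086 = 0.622.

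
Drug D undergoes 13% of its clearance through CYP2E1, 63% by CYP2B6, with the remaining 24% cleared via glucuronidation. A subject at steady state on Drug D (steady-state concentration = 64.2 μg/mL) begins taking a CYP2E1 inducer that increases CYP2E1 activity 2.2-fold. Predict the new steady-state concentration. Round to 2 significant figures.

56 μg/mL

The CYP2E1 pathway (13% of clearance) is boosted to 2.2× activity: 0.13 × 2.2 = 0.286.
CYP2B6 (63%) and the residual 24% are unaffected.
Relative clearance = 0.286 + 0.63 + 0.24 = 1.156.
With dosing unchanged, steady-state concentration scales as 1/CL: 64.2 / 1.156 = 56 μg/mL.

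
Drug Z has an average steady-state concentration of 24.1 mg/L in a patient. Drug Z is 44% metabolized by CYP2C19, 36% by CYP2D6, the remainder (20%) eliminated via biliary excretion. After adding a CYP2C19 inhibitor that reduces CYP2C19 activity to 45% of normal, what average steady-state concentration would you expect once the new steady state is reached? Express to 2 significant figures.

32 mg/L

The CYP2C19 pathway (44% of clearance) is reduced to 0.45× activity: 0.44 × 0.45 = 0.198.
CYP2D6 (36%) and the residual 20% are unaffected.
New clearance relative to baseline: 0.198 + 0.36 + 0.2 = 0.758.
Average steady-state concentration ∝ 1/CL, so new value = 24.1 / 0.758 = 32 mg/L.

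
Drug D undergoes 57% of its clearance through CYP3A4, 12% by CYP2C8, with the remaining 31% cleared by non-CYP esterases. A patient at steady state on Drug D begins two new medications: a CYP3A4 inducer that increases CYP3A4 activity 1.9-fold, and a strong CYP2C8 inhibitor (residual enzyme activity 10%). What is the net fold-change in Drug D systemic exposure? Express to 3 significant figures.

CYP3A4: 0.57 × 1.9 = 1.083
CYP2C8: 0.12 × 0.1 = 0.012
Other: 0.31 (unchanged)
New clearance relative to baseline: 1.083 + 0.012 + 0.31 = 1.405.
Net systemic exposure ratio = 1 / 1.405 = 0.712.

0.712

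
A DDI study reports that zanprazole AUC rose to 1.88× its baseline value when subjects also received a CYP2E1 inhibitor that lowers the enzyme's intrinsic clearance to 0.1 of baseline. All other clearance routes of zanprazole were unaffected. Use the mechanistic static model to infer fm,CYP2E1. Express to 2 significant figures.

0.52

CL'/CL = 1 / 1.88 = 0.5319
0.1·fm + (1 − fm) = 0.5319
fm = (0.5319 − 1) / (0.1 − 1) = 0.52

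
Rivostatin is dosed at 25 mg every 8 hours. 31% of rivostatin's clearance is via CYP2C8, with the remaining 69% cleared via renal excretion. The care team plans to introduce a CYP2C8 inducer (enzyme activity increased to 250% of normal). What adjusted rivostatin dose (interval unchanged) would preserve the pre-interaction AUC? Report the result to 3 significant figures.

The CYP2C8 pathway (31% of clearance) increases to 2.5× activity: 0.31 × 2.5 = 0.775.
The remaining 69% of clearance is unaffected.
CL_new/CL_old = 0.775 + 0.69 = 1.465.
To maintain the same steady-state level, dose must scale with clearance: new dose = 25 × 1.465 = 36.6 mg.

36.6 mg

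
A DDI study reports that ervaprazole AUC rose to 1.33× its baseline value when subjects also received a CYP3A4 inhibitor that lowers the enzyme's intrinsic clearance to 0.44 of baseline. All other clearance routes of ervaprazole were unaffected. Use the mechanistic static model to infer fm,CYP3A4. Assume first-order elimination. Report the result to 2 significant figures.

CL'/CL = 1 / 1.33 = 0.7519
0.44·fm + (1 − fm) = 0.7519
fm = (0.7519 − 1) / (0.44 − 1) = 0.44

0.44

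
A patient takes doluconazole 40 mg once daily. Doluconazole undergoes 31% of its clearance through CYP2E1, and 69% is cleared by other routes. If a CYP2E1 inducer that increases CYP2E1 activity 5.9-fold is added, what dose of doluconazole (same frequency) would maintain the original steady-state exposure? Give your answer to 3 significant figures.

The CYP2E1 pathway (31% of clearance) increases to 5.9× activity: 0.31 × 5.9 = 1.829.
The remaining 69% of clearance is unaffected.
New clearance relative to baseline: 1.829 + 0.69 = 2.519.
To maintain the same steady-state level, dose must scale with clearance: new dose = 40 × 2.519 = 101 mg.

101 mg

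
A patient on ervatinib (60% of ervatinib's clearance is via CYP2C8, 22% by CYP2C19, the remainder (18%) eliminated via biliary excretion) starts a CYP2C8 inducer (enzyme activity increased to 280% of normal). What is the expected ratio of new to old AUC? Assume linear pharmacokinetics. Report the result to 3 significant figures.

The CYP2C8 pathway (60% of clearance) increases to 2.8× activity: 0.6 × 2.8 = 1.68.
CYP2C19 (22%) and the residual 18% are unaffected.
New clearance relative to baseline: 1.68 + 0.22 + 0.18 = 2.08.
AUC ratio = CL_old/CL_new = 1 / 2.08 = 0.481.

0.481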